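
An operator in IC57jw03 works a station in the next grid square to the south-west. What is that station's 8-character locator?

Longitude extended square 0; −1 → -1, wraps to 9, carry into subsquare.
Longitude subsquare j = 9; −1 → 8 = i.
Latitude extended square 3; −1 → 2.

IC57iw92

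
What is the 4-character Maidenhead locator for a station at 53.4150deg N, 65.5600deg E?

MO23

Add 180° to longitude and 90° to latitude: 245.56, 143.41.
Field: lon ⌊245.56/20⌋ = 12 → M; lat ⌊143.41/10⌋ = 14 → O.
Square: lon ⌊5.56/2⌋ = 2; lat ⌊3.41/1⌋ = 3.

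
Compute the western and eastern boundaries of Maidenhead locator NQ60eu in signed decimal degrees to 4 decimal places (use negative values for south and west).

Field N=13, Q=16: +13·20° lon, +16·10° lat → SW at lon 80°, lat 70°.
Square 6, 0: +6·2° lon, +0·1° lat → SW at lon 92°, lat 70°.
Subsquare e=4, u=20: +4·0.0833333° lon, +20·0.0416667° lat → SW at lon 92.3333°, lat 70.8333°.
Cell spans 0.0833333° lon × 0.0416667° lat.
west 92.3333, east 92.4167.

92.3333, 92.4167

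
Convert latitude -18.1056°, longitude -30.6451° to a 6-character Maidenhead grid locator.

HH41qv

Offset from 180°W / 90°S: lon 149.3549°, lat 71.8944°.
Field: lon ⌊149.3549/20⌋ = 7 → H; lat ⌊71.8944/10⌋ = 7 → H.
Square: lon ⌊9.3549/2⌋ = 4; lat ⌊1.8944/1⌋ = 1.
Subsquare: lon ⌊1.3549/0.0833333⌋ = 16 → q; lat ⌊0.8944/0.0416667⌋ = 21 → v.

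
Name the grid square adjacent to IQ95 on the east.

JQ05

Longitude square 9; +1 → 10, wraps to 0, carry into field.
Longitude field I = 8; +1 → 9 = J.
The latitude characters are unchanged.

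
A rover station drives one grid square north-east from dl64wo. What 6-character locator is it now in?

Longitude subsquare w = 22; +1 → 23 = x.
Latitude subsquare o = 14; +1 → 15 = p.

DL64xp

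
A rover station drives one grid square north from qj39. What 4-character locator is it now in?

QK30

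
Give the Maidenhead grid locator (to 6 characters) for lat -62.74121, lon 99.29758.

NC97pg

Offset from 180°W / 90°S: lon 279.2976°, lat 27.2588°.
Field (20°×10°, letters A–R): 279.2976/20 → 13 → N, 27.2588/10 → 2 → C; chars NC.
Square (2°×1°, digits 0–9): 19.2976/2 → 9, 7.2588/1 → 7; chars 97.
Subsquare (5′×2.5′, letters a–x): 1.2976/0.0833333 → 15 → p, 0.2588/0.0416667 → 6 → g; chars pg.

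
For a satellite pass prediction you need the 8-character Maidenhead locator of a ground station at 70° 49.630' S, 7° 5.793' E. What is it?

Add 180° to longitude and 90° to latitude: 187.09655, 19.17283.
Field: 187.09655/20 → 9 → J, 19.17283/10 → 1 → B; chars JB.
Square: 7.09655/2 → 3, 9.17283/1 → 9; chars 39.
Subsquare: 1.09655/0.0833333 → 13 → n, 0.17283/0.0416667 → 4 → e; chars ne.
Extended square: 0.01322/0.00833333 → 1, 0.00617/0.00416667 → 1; chars 11.

JB39ne11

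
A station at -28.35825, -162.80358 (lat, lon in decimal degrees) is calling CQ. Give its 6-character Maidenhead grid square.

AG81op

Shift to the Maidenhead origin (180°W, 90°S): lon 17.1964, lat 61.6418.
Field: lon ⌊17.1964/20⌋ = 0 → A; lat ⌊61.6418/10⌋ = 6 → G.
Square: lon ⌊17.1964/2⌋ = 8; lat ⌊1.6418/1⌋ = 1.
Subsquare: lon ⌊1.1964/0.0833333⌋ = 14 → o; lat ⌊0.6418/0.0416667⌋ = 15 → p.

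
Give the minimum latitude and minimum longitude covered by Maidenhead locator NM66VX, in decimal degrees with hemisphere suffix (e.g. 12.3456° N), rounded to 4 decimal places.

Field N=13, M=12: +13·20° lon, +12·10° lat → SW at lon 80°, lat 30°.
Square 6, 6: +6·2° lon, +6·1° lat → SW at lon 92°, lat 36°.
Subsquare v=21, x=23: +21·0.0833333° lon, +23·0.0416667° lat → SW at lon 93.75°, lat 36.9583°.
latitude 36.9583° N, longitude 93.7500° E.

36.9583° N, 93.7500° E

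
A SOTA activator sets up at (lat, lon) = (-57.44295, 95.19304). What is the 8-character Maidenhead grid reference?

Add 180° to longitude and 90° to latitude: 275.19304, 32.55705.
Field: 275.19304/20 → 13 → N, 32.55705/10 → 3 → D; chars ND.
Square: 15.19304/2 → 7, 2.55705/1 → 2; chars 72.
Subsquare: 1.19304/0.0833333 → 14 → o, 0.55705/0.0416667 → 13 → n; chars on.
Extended square: 0.02637/0.00833333 → 3, 0.01538/0.00416667 → 3; chars 33.

ND72on33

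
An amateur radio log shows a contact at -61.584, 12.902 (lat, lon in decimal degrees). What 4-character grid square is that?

JC68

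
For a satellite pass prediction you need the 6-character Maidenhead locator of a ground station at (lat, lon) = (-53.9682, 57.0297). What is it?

LD86ma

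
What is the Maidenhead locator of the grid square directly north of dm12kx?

DM13ka

Latitude subsquare x = 23; +1 → 24, wraps to 0 = a, carry into square.
Latitude square 2; +1 → 3.
The longitude characters are unchanged.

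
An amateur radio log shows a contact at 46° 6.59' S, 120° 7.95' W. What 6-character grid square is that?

Shift to the Maidenhead origin (180°W, 90°S): lon 59.8675, lat 43.8902.
Field: 59.8675/20 → 2 → C, 43.8902/10 → 4 → E; chars CE.
Square: 19.8675/2 → 9, 3.8902/1 → 3; chars 93.
Subsquare: 1.8675/0.0833333 → 22 → w, 0.8902/0.0416667 → 21 → v; chars wv.

CE93wv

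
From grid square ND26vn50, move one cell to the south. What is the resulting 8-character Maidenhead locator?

ND26vm59

Latitude extended square 0; −1 → -1, wraps to 9, carry into subsquare.
Latitude subsquare n = 13; −1 → 12 = m.
The longitude characters are unchanged.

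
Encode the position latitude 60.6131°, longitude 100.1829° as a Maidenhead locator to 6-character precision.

OP00co

Add 180° to longitude and 90° to latitude: 280.1829, 150.6131.
Field: 280.1829/20 → 14 → O, 150.6131/10 → 15 → P; chars OP.
Square: 0.1829/2 → 0, 0.6131/1 → 0; chars 00.
Subsquare: 0.1829/0.0833333 → 2 → c, 0.6131/0.0416667 → 14 → o; chars co.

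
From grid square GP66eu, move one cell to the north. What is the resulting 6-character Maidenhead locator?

GP66ev

Latitude subsquare u = 20; +1 → 21 = v.
The longitude characters are unchanged.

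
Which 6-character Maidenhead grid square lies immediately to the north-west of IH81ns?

IH81mt

Longitude subsquare n = 13; −1 → 12 = m.
Latitude subsquare s = 18; +1 → 19 = t.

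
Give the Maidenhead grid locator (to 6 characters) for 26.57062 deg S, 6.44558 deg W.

IG63sk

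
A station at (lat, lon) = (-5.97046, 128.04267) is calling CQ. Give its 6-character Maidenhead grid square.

PI44aa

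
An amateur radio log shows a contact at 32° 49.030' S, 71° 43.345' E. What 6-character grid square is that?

MF57ue

Add 180° to longitude and 90° to latitude: 251.7224, 57.1828.
Field: 251.7224/20 → 12 → M, 57.1828/10 → 5 → F; chars MF.
Square: 11.7224/2 → 5, 7.1828/1 → 7; chars 57.
Subsquare: 1.7224/0.0833333 → 20 → u, 0.1828/0.0416667 → 4 → e; chars ue.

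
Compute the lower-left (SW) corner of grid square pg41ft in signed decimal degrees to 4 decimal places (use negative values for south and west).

Field P=15, G=6: +15·20° lon, +6·10° lat → SW at lon 120°, lat -30°.
Square 4, 1: +4·2° lon, +1·1° lat → SW at lon 128°, lat -29°.
Subsquare f=5, t=19: +5·0.0833333° lon, +19·0.0416667° lat → SW at lon 128.417°, lat -28.2083°.
latitude -28.2083, longitude 128.4167.

-28.2083, 128.4167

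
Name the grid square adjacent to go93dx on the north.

Latitude subsquare x = 23; +1 → 24, wraps to 0 = a, carry into square.
Latitude square 3; +1 → 4.
The longitude characters are unchanged.

GO94da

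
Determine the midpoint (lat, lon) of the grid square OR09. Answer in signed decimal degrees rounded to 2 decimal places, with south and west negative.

Field O=14, R=17: +14·20° lon, +17·10° lat → SW at lon 100°, lat 80°.
Square 0, 9: +0·2° lon, +9·1° lat → SW at lon 100°, lat 89°.
Cell spans 2° lon × 1° lat. Centre is SW corner plus half of each.
latitude 89.50, longitude 101.00.

89.50, 101.00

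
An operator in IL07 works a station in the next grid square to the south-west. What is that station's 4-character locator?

Longitude square 0; −1 → -1, wraps to 9, carry into field.
Longitude field I = 8; −1 → 7 = H.
Latitude square 7; −1 → 6.

HL96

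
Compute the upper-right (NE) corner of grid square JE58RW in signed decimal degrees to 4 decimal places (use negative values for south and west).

-41.0417, 11.5000

Field J=9, E=4: +9·20° lon, +4·10° lat → SW at lon 0°, lat -50°.
Square 5, 8: +5·2° lon, +8·1° lat → SW at lon 10°, lat -42°.
Subsquare r=17, w=22: +17·0.0833333° lon, +22·0.0416667° lat → SW at lon 11.4167°, lat -41.0833°.
Cell spans 0.0833333° lon × 0.0416667° lat. NE corner is SW corner plus one full cell.
latitude -41.0417, longitude 11.5000.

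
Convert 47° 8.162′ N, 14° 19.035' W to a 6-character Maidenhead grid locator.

IN27ud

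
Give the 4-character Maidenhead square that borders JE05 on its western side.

IE95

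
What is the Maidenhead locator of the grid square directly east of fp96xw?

GP06aw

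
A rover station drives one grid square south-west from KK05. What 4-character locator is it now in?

JK94

Longitude square 0; −1 → -1, wraps to 9, carry into field.
Longitude field K = 10; −1 → 9 = J.
Latitude square 5; −1 → 4.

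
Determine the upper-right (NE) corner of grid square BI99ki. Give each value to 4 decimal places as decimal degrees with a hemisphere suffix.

0.6250° S, 141.0833° W

Field B=1, I=8: +1·20° lon, +8·10° lat → SW at lon -160°, lat -10°.
Square 9, 9: +9·2° lon, +9·1° lat → SW at lon -142°, lat -1°.
Subsquare k=10, i=8: +10·0.0833333° lon, +8·0.0416667° lat → SW at lon -141.167°, lat -0.666667°.
Cell spans 0.0833333° lon × 0.0416667° lat. NE corner is SW corner plus one full cell.
latitude 0.6250° S, longitude 141.0833° W.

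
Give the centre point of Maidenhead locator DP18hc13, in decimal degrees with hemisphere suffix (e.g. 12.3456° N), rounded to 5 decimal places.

Field D=3, P=15: +3·20° lon, +15·10° lat → SW at lon -120°, lat 60°.
Square 1, 8: +1·2° lon, +8·1° lat → SW at lon -118°, lat 68°.
Subsquare h=7, c=2: +7·0.0833333° lon, +2·0.0416667° lat → SW at lon -117.417°, lat 68.0833°.
Extended square 1, 3: +1·0.00833333° lon, +3·0.00416667° lat → SW at lon -117.408°, lat 68.0958°.
Cell spans 0.00833333° lon × 0.00416667° lat. Centre is SW corner plus half of each.
latitude 68.09792° N, longitude 117.40417° W.

68.09792° N, 117.40417° W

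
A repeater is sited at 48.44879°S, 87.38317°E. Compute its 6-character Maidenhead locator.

NE31qn

Add 180° to longitude and 90° to latitude: 267.3832, 41.5512.
Field (20°×10°, letters A–R): 267.3832/20 → 13 → N, 41.5512/10 → 4 → E; chars NE.
Square (2°×1°, digits 0–9): 7.3832/2 → 3, 1.5512/1 → 1; chars 31.
Subsquare (5′×2.5′, letters a–x): 1.3832/0.0833333 → 16 → q, 0.5512/0.0416667 → 13 → n; chars qn.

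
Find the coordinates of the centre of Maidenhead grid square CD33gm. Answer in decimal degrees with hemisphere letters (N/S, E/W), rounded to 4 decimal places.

56.4792° S, 133.4583° W

Field C=2, D=3: +2·20° lon, +3·10° lat → SW at lon -140°, lat -60°.
Square 3, 3: +3·2° lon, +3·1° lat → SW at lon -134°, lat -57°.
Subsquare g=6, m=12: +6·0.0833333° lon, +12·0.0416667° lat → SW at lon -133.5°, lat -56.5°.
Cell spans 0.0833333° lon × 0.0416667° lat. Centre is SW corner plus half of each.
latitude 56.4792° S, longitude 133.4583° W.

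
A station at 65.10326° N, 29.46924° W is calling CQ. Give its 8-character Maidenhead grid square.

HP55gc34

Offset from 180°W / 90°S: lon 150.53076°, lat 155.10326°.
Field (20°×10°, letters A–R): 150.53076/20 → 7 → H, 155.10326/10 → 15 → P; chars HP.
Square (2°×1°, digits 0–9): 10.53076/2 → 5, 5.10326/1 → 5; chars 55.
Subsquare (5′×2.5′, letters a–x): 0.53076/0.0833333 → 6 → g, 0.10326/0.0416667 → 2 → c; chars gc.
Extended square (30″×15″, digits 0–9): 0.03076/0.00833333 → 3, 0.01993/0.00416667 → 4; chars 34.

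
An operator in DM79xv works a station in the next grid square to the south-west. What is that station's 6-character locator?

DM79wu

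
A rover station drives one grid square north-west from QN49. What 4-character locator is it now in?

QO30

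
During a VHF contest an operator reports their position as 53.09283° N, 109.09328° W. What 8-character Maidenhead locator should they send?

Offset from 180°W / 90°S: lon 70.90672°, lat 143.09283°.
Field: 70.90672/20 → 3 → D, 143.09283/10 → 14 → O; chars DO.
Square: 10.90672/2 → 5, 3.09283/1 → 3; chars 53.
Subsquare: 0.90672/0.0833333 → 10 → k, 0.09283/0.0416667 → 2 → c; chars kc.
Extended square: 0.07339/0.00833333 → 8, 0.00950/0.00416667 → 2; chars 82.

DO53kc82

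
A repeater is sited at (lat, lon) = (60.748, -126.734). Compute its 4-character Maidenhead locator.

Shift to the Maidenhead origin (180°W, 90°S): lon 53.27, lat 150.75.
Field: 53.27/20 → 2 → C, 150.75/10 → 15 → P; chars CP.
Square: 13.27/2 → 6, 0.75/1 → 0; chars 60.

CP60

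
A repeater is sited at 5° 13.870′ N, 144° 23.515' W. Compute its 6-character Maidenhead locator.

BJ75tf

Offset from 180°W / 90°S: lon 35.6081°, lat 95.2312°.
Field: 35.6081/20 → 1 → B, 95.2312/10 → 9 → J; chars BJ.
Square: 15.6081/2 → 7, 5.2312/1 → 5; chars 75.
Subsquare: 1.6081/0.0833333 → 19 → t, 0.2312/0.0416667 → 5 → f; chars tf.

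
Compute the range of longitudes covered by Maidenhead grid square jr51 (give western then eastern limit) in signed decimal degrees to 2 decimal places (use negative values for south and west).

10.00, 12.00

Field J=9, R=17: +9·20° lon, +17·10° lat → SW at lon 0°, lat 80°.
Square 5, 1: +5·2° lon, +1·1° lat → SW at lon 10°, lat 81°.
Cell spans 2° lon × 1° lat.
west 10.00, east 12.00.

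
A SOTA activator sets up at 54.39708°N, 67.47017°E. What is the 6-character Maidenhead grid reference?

MO34rj

Shift to the Maidenhead origin (180°W, 90°S): lon 247.4702, lat 144.3971.
Field (20°×10°, letters A–R): 247.4702/20 → 12 → M, 144.3971/10 → 14 → O; chars MO.
Square (2°×1°, digits 0–9): 7.4702/2 → 3, 4.3971/1 → 4; chars 34.
Subsquare (5′×2.5′, letters a–x): 1.4702/0.0833333 → 17 → r, 0.3971/0.0416667 → 9 → j; chars rj.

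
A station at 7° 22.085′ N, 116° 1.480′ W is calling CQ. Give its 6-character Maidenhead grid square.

Offset from 180°W / 90°S: lon 63.9753°, lat 97.3681°.
Field: lon ⌊63.9753/20⌋ = 3 → D; lat ⌊97.3681/10⌋ = 9 → J.
Square: lon ⌊3.9753/2⌋ = 1; lat ⌊7.3681/1⌋ = 7.
Subsquare: lon ⌊1.9753/0.0833333⌋ = 23 → x; lat ⌊0.3681/0.0416667⌋ = 8 → i.

DJ17xi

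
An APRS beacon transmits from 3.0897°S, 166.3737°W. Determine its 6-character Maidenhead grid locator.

AI66tv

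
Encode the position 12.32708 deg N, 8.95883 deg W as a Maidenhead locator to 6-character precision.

IK52mh

Offset from 180°W / 90°S: lon 171.0412°, lat 102.3271°.
Field: lon ⌊171.0412/20⌋ = 8 → I; lat ⌊102.3271/10⌋ = 10 → K.
Square: lon ⌊11.0412/2⌋ = 5; lat ⌊2.3271/1⌋ = 2.
Subsquare: lon ⌊1.0412/0.0833333⌋ = 12 → m; lat ⌊0.3271/0.0416667⌋ = 7 → h.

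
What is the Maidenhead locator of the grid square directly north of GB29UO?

GB29up

Latitude subsquare o = 14; +1 → 15 = p.
The longitude characters are unchanged.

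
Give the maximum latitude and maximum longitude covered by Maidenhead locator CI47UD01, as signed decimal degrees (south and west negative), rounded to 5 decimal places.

Field C=2, I=8: +2·20° lon, +8·10° lat → SW at lon -140°, lat -10°.
Square 4, 7: +4·2° lon, +7·1° lat → SW at lon -132°, lat -3°.
Subsquare u=20, d=3: +20·0.0833333° lon, +3·0.0416667° lat → SW at lon -130.333°, lat -2.875°.
Extended square 0, 1: +0·0.00833333° lon, +1·0.00416667° lat → SW at lon -130.333°, lat -2.87083°.
Cell spans 0.00833333° lon × 0.00416667° lat. NE corner is SW corner plus one full cell.
latitude -2.86667, longitude -130.32500.

-2.86667, -130.32500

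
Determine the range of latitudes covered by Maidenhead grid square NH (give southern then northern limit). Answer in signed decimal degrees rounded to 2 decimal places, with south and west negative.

-20.00, -10.00

Field N=13, H=7: +13·20° lon, +7·10° lat → SW at lon 80°, lat -20°.
Cell spans 20° lon × 10° lat.
south -20.00, north -10.00.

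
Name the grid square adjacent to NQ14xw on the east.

NQ24aw

Longitude subsquare x = 23; +1 → 24, wraps to 0 = a, carry into square.
Longitude square 1; +1 → 2.
The latitude characters are unchanged.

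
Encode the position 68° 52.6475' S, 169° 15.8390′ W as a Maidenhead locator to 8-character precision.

Offset from 180°W / 90°S: lon 10.73602°, lat 21.12254°.
Field (20°×10°, letters A–R): 10.73602/20 → 0 → A, 21.12254/10 → 2 → C; chars AC.
Square (2°×1°, digits 0–9): 10.73602/2 → 5, 1.12254/1 → 1; chars 51.
Subsquare (5′×2.5′, letters a–x): 0.73602/0.0833333 → 8 → i, 0.12254/0.0416667 → 2 → c; chars ic.
Extended square (30″×15″, digits 0–9): 0.06935/0.00833333 → 8, 0.03921/0.00416667 → 9; chars 89.

AC51ic89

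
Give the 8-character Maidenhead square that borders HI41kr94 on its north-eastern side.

HI41lr05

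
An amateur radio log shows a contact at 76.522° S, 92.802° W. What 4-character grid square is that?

EB33

Offset from 180°W / 90°S: lon 87.20°, lat 13.48°.
Field (20°×10°, letters A–R): lon ⌊87.20/20⌋ = 4 → E; lat ⌊13.48/10⌋ = 1 → B.
Square (2°×1°, digits 0–9): lon ⌊7.20/2⌋ = 3; lat ⌊3.48/1⌋ = 3.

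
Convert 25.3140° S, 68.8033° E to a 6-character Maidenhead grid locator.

Add 180° to longitude and 90° to latitude: 248.8033, 64.6860.
Field (20°×10°, letters A–R): 248.8033/20 → 12 → M, 64.6860/10 → 6 → G; chars MG.
Square (2°×1°, digits 0–9): 8.8033/2 → 4, 4.6860/1 → 4; chars 44.
Subsquare (5′×2.5′, letters a–x): 0.8033/0.0833333 → 9 → j, 0.6860/0.0416667 → 16 → q; chars jq.

MG44jq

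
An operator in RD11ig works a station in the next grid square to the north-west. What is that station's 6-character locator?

RD11hh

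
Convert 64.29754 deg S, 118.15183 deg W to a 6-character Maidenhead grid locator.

Add 180° to longitude and 90° to latitude: 61.8482, 25.7025.
Field: lon ⌊61.8482/20⌋ = 3 → D; lat ⌊25.7025/10⌋ = 2 → C.
Square: lon ⌊1.8482/2⌋ = 0; lat ⌊5.7025/1⌋ = 5.
Subsquare: lon ⌊1.8482/0.0833333⌋ = 22 → w; lat ⌊0.7025/0.0416667⌋ = 16 → q.

DC05wq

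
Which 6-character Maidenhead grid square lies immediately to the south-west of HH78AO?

HH68xn

Longitude subsquare a = 0; −1 → -1, wraps to 23 = x, carry into square.
Longitude square 7; −1 → 6.
Latitude subsquare o = 14; −1 → 13 = n.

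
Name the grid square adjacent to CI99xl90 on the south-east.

DI09ak09

Longitude extended square 9; +1 → 10, wraps to 0, carry into subsquare.
Longitude subsquare x = 23; +1 → 24, wraps to 0 = a, carry into square.
Longitude square 9; +1 → 10, wraps to 0, carry into field.
Longitude field C = 2; +1 → 3 = D.
Latitude extended square 0; −1 → -1, wraps to 9, carry into subsquare.
Latitude subsquare l = 11; −1 → 10 = k.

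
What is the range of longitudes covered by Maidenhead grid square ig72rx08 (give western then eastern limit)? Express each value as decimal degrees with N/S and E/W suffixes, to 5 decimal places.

4.58333° W, 4.57500° W

Field I=8, G=6: +8·20° lon, +6·10° lat → SW at lon -20°, lat -30°.
Square 7, 2: +7·2° lon, +2·1° lat → SW at lon -6°, lat -28°.
Subsquare r=17, x=23: +17·0.0833333° lon, +23·0.0416667° lat → SW at lon -4.58333°, lat -27.0417°.
Extended square 0, 8: +0·0.00833333° lon, +8·0.00416667° lat → SW at lon -4.58333°, lat -27.0083°.
Cell spans 0.00833333° lon × 0.00416667° lat.
west 4.58333° W, east 4.57500° W.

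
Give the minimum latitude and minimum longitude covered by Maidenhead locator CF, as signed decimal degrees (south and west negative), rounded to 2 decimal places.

-40.00, -140.00

Field C=2, F=5: +2·20° lon, +5·10° lat → SW at lon -140°, lat -40°.
latitude -40.00, longitude -140.00.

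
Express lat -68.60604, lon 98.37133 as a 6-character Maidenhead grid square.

Shift to the Maidenhead origin (180°W, 90°S): lon 278.3713, lat 21.3940.
Field (20°×10°, letters A–R): 278.3713/20 → 13 → N, 21.3940/10 → 2 → C; chars NC.
Square (2°×1°, digits 0–9): 18.3713/2 → 9, 1.3940/1 → 1; chars 91.
Subsquare (5′×2.5′, letters a–x): 0.3713/0.0833333 → 4 → e, 0.3940/0.0416667 → 9 → j; chars ej.

NC91ej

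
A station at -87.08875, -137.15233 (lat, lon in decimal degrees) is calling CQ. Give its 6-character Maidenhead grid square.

Shift to the Maidenhead origin (180°W, 90°S): lon 42.8477, lat 2.9112.
Field (20°×10°, letters A–R): lon ⌊42.8477/20⌋ = 2 → C; lat ⌊2.9112/10⌋ = 0 → A.
Square (2°×1°, digits 0–9): lon ⌊2.8477/2⌋ = 1; lat ⌊2.9112/1⌋ = 2.
Subsquare (5′×2.5′, letters a–x): lon ⌊0.8477/0.0833333⌋ = 10 → k; lat ⌊0.9112/0.0416667⌋ = 21 → v.

CA12kv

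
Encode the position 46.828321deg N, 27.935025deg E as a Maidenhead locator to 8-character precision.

KN36xt28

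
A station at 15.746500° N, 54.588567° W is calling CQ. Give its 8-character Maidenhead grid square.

GK25qr99

Offset from 180°W / 90°S: lon 125.41143°, lat 105.74650°.
Field: 125.41143/20 → 6 → G, 105.74650/10 → 10 → K; chars GK.
Square: 5.41143/2 → 2, 5.74650/1 → 5; chars 25.
Subsquare: 1.41143/0.0833333 → 16 → q, 0.74650/0.0416667 → 17 → r; chars qr.
Extended square: 0.07810/0.00833333 → 9, 0.03817/0.00416667 → 9; chars 99.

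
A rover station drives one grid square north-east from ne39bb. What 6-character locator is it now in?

Longitude subsquare b = 1; +1 → 2 = c.
Latitude subsquare b = 1; +1 → 2 = c.

NE39cc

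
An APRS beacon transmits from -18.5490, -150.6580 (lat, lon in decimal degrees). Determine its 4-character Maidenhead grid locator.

Shift to the Maidenhead origin (180°W, 90°S): lon 29.34, lat 71.45.
Field (20°×10°, letters A–R): 29.34/20 → 1 → B, 71.45/10 → 7 → H; chars BH.
Square (2°×1°, digits 0–9): 9.34/2 → 4, 1.45/1 → 1; chars 41.

BH41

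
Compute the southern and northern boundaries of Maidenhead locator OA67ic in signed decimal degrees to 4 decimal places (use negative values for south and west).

-82.9167, -82.8750

Field O=14, A=0: +14·20° lon, +0·10° lat → SW at lon 100°, lat -90°.
Square 6, 7: +6·2° lon, +7·1° lat → SW at lon 112°, lat -83°.
Subsquare i=8, c=2: +8·0.0833333° lon, +2·0.0416667° lat → SW at lon 112.667°, lat -82.9167°.
Cell spans 0.0833333° lon × 0.0416667° lat.
south -82.9167, north -82.8750.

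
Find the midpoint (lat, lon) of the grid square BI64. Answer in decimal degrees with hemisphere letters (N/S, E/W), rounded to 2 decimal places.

Field B=1, I=8: +1·20° lon, +8·10° lat → SW at lon -160°, lat -10°.
Square 6, 4: +6·2° lon, +4·1° lat → SW at lon -148°, lat -6°.
Cell spans 2° lon × 1° lat. Centre is SW corner plus half of each.
latitude 5.50° S, longitude 147.00° W.

5.50° S, 147.00° W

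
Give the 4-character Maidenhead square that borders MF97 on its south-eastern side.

NF06

Longitude square 9; +1 → 10, wraps to 0, carry into field.
Longitude field M = 12; +1 → 13 = N.
Latitude square 7; −1 → 6.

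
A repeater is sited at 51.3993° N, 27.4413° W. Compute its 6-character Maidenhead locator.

HO61gj

Add 180° to longitude and 90° to latitude: 152.5587, 141.3993.
Field (20°×10°, letters A–R): 152.5587/20 → 7 → H, 141.3993/10 → 14 → O; chars HO.
Square (2°×1°, digits 0–9): 12.5587/2 → 6, 1.3993/1 → 1; chars 61.
Subsquare (5′×2.5′, letters a–x): 0.5587/0.0833333 → 6 → g, 0.3993/0.0416667 → 9 → j; chars gj.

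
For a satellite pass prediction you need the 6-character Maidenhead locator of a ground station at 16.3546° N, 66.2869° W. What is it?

FK66ui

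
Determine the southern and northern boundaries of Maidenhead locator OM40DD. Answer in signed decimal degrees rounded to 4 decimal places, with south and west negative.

Field O=14, M=12: +14·20° lon, +12·10° lat → SW at lon 100°, lat 30°.
Square 4, 0: +4·2° lon, +0·1° lat → SW at lon 108°, lat 30°.
Subsquare d=3, d=3: +3·0.0833333° lon, +3·0.0416667° lat → SW at lon 108.25°, lat 30.125°.
Cell spans 0.0833333° lon × 0.0416667° lat.
south 30.1250, north 30.1667.

30.1250, 30.1667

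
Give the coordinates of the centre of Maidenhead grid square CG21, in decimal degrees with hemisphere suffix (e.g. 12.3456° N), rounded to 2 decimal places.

Field C=2, G=6: +2·20° lon, +6·10° lat → SW at lon -140°, lat -30°.
Square 2, 1: +2·2° lon, +1·1° lat → SW at lon -136°, lat -29°.
Cell spans 2° lon × 1° lat. Centre is SW corner plus half of each.
latitude 28.50° S, longitude 135.00° W.

28.50° S, 135.00° W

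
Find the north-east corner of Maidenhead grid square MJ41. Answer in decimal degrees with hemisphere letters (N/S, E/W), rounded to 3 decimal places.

Field M=12, J=9: +12·20° lon, +9·10° lat → SW at lon 60°, lat 0°.
Square 4, 1: +4·2° lon, +1·1° lat → SW at lon 68°, lat 1°.
Cell spans 2° lon × 1° lat. NE corner is SW corner plus one full cell.
latitude 2.000° N, longitude 70.000° E.

2.000° N, 70.000° E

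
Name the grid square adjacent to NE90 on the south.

ND99

Latitude square 0; −1 → -1, wraps to 9, carry into field.
Latitude field E = 4; −1 → 3 = D.
The longitude characters are unchanged.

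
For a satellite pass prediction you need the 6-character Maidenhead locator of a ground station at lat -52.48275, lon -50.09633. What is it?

GD47wm

Add 180° to longitude and 90° to latitude: 129.9037, 37.5172.
Field (20°×10°, letters A–R): lon ⌊129.9037/20⌋ = 6 → G; lat ⌊37.5172/10⌋ = 3 → D.
Square (2°×1°, digits 0–9): lon ⌊9.9037/2⌋ = 4; lat ⌊7.5172/1⌋ = 7.
Subsquare (5′×2.5′, letters a–x): lon ⌊1.9037/0.0833333⌋ = 22 → w; lat ⌊0.5172/0.0416667⌋ = 12 → m.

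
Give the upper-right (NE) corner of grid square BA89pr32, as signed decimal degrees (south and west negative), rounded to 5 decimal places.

Field B=1, A=0: +1·20° lon, +0·10° lat → SW at lon -160°, lat -90°.
Square 8, 9: +8·2° lon, +9·1° lat → SW at lon -144°, lat -81°.
Subsquare p=15, r=17: +15·0.0833333° lon, +17·0.0416667° lat → SW at lon -142.75°, lat -80.2917°.
Extended square 3, 2: +3·0.00833333° lon, +2·0.00416667° lat → SW at lon -142.725°, lat -80.2833°.
Cell spans 0.00833333° lon × 0.00416667° lat. NE corner is SW corner plus one full cell.
latitude -80.27917, longitude -142.71667.

-80.27917, -142.71667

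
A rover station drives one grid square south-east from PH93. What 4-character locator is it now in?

Longitude square 9; +1 → 10, wraps to 0, carry into field.
Longitude field P = 15; +1 → 16 = Q.
Latitude square 3; −1 → 2.

QH02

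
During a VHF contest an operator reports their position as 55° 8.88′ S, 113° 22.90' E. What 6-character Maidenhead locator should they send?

OD64qu

Add 180° to longitude and 90° to latitude: 293.3817, 34.8520.
Field: 293.3817/20 → 14 → O, 34.8520/10 → 3 → D; chars OD.
Square: 13.3817/2 → 6, 4.8520/1 → 4; chars 64.
Subsquare: 1.3817/0.0833333 → 16 → q, 0.8520/0.0416667 → 20 → u; chars qu.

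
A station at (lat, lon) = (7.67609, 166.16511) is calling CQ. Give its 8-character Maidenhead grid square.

RJ37bq92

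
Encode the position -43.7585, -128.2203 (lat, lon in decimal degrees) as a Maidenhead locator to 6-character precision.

CE56vf

Add 180° to longitude and 90° to latitude: 51.7797, 46.2415.
Field (20°×10°, letters A–R): lon ⌊51.7797/20⌋ = 2 → C; lat ⌊46.2415/10⌋ = 4 → E.
Square (2°×1°, digits 0–9): lon ⌊11.7797/2⌋ = 5; lat ⌊6.2415/1⌋ = 6.
Subsquare (5′×2.5′, letters a–x): lon ⌊1.7797/0.0833333⌋ = 21 → v; lat ⌊0.2415/0.0416667⌋ = 5 → f.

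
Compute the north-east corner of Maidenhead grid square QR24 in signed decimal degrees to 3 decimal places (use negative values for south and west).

85.000, 146.000

Field Q=16, R=17: +16·20° lon, +17·10° lat → SW at lon 140°, lat 80°.
Square 2, 4: +2·2° lon, +4·1° lat → SW at lon 144°, lat 84°.
Cell spans 2° lon × 1° lat. NE corner is SW corner plus one full cell.
latitude 85.000, longitude 146.000.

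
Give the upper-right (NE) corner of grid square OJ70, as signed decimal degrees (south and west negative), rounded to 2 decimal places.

1.00, 116.00

Field O=14, J=9: +14·20° lon, +9·10° lat → SW at lon 100°, lat 0°.
Square 7, 0: +7·2° lon, +0·1° lat → SW at lon 114°, lat 0°.
Cell spans 2° lon × 1° lat. NE corner is SW corner plus one full cell.
latitude 1.00, longitude 116.00.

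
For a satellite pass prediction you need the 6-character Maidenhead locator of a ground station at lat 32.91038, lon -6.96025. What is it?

IM62mv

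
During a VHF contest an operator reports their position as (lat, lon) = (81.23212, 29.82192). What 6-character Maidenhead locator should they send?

KR41vf

Shift to the Maidenhead origin (180°W, 90°S): lon 209.8219, lat 171.2321.
Field (20°×10°, letters A–R): lon ⌊209.8219/20⌋ = 10 → K; lat ⌊171.2321/10⌋ = 17 → R.
Square (2°×1°, digits 0–9): lon ⌊9.8219/2⌋ = 4; lat ⌊1.2321/1⌋ = 1.
Subsquare (5′×2.5′, letters a–x): lon ⌊1.8219/0.0833333⌋ = 21 → v; lat ⌊0.2321/0.0416667⌋ = 5 → f.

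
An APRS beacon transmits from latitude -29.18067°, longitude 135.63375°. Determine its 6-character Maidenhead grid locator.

PG70tt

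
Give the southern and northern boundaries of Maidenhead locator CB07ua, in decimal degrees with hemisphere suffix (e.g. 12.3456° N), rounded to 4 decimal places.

73.0000° S, 72.9583° S

Field C=2, B=1: +2·20° lon, +1·10° lat → SW at lon -140°, lat -80°.
Square 0, 7: +0·2° lon, +7·1° lat → SW at lon -140°, lat -73°.
Subsquare u=20, a=0: +20·0.0833333° lon, +0·0.0416667° lat → SW at lon -138.333°, lat -73°.
Cell spans 0.0833333° lon × 0.0416667° lat.
south 73.0000° S, north 72.9583° S.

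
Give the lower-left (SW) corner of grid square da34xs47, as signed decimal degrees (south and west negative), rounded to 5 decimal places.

-85.22083, -112.05000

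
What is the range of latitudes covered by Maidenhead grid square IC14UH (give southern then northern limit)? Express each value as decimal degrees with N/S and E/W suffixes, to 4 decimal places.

Field I=8, C=2: +8·20° lon, +2·10° lat → SW at lon -20°, lat -70°.
Square 1, 4: +1·2° lon, +4·1° lat → SW at lon -18°, lat -66°.
Subsquare u=20, h=7: +20·0.0833333° lon, +7·0.0416667° lat → SW at lon -16.3333°, lat -65.7083°.
Cell spans 0.0833333° lon × 0.0416667° lat.
south 65.7083° S, north 65.6667° S.

65.7083° S, 65.6667° S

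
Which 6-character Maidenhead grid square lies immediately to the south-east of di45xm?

DI55al

Longitude subsquare x = 23; +1 → 24, wraps to 0 = a, carry into square.
Longitude square 4; +1 → 5.
Latitude subsquare m = 12; −1 → 11 = l.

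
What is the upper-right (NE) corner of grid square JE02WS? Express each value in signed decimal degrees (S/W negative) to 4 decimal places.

Field J=9, E=4: +9·20° lon, +4·10° lat → SW at lon 0°, lat -50°.
Square 0, 2: +0·2° lon, +2·1° lat → SW at lon 0°, lat -48°.
Subsquare w=22, s=18: +22·0.0833333° lon, +18·0.0416667° lat → SW at lon 1.83333°, lat -47.25°.
Cell spans 0.0833333° lon × 0.0416667° lat. NE corner is SW corner plus one full cell.
latitude -47.2083, longitude 1.9167.

-47.2083, 1.9167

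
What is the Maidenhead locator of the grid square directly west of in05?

HN95

Longitude square 0; −1 → -1, wraps to 9, carry into field.
Longitude field I = 8; −1 → 7 = H.
The latitude characters are unchanged.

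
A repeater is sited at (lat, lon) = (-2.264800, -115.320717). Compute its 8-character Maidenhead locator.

DI27ir16

Offset from 180°W / 90°S: lon 64.67928°, lat 87.73520°.
Field: lon ⌊64.67928/20⌋ = 3 → D; lat ⌊87.73520/10⌋ = 8 → I.
Square: lon ⌊4.67928/2⌋ = 2; lat ⌊7.73520/1⌋ = 7.
Subsquare: lon ⌊0.67928/0.0833333⌋ = 8 → i; lat ⌊0.73520/0.0416667⌋ = 17 → r.
Extended square: lon ⌊0.01262/0.00833333⌋ = 1; lat ⌊0.02687/0.00416667⌋ = 6.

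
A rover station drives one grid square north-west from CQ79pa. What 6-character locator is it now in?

CQ79ob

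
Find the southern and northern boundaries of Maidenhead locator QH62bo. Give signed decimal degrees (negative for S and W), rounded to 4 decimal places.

-17.4167, -17.3750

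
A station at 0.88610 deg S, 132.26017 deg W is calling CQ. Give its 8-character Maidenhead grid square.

CI39uc87

Add 180° to longitude and 90° to latitude: 47.73983, 89.11390.
Field (20°×10°, letters A–R): 47.73983/20 → 2 → C, 89.11390/10 → 8 → I; chars CI.
Square (2°×1°, digits 0–9): 7.73983/2 → 3, 9.11390/1 → 9; chars 39.
Subsquare (5′×2.5′, letters a–x): 1.73983/0.0833333 → 20 → u, 0.11390/0.0416667 → 2 → c; chars uc.
Extended square (30″×15″, digits 0–9): 0.07316/0.00833333 → 8, 0.03057/0.00416667 → 7; chars 87.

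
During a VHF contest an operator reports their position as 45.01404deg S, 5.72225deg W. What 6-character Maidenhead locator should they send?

IE74dx

Add 180° to longitude and 90° to latitude: 174.2777, 44.9860.
Field: lon ⌊174.2777/20⌋ = 8 → I; lat ⌊44.9860/10⌋ = 4 → E.
Square: lon ⌊14.2777/2⌋ = 7; lat ⌊4.9860/1⌋ = 4.
Subsquare: lon ⌊0.2777/0.0833333⌋ = 3 → d; lat ⌊0.9860/0.0416667⌋ = 23 → x.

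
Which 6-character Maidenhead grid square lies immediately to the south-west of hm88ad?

Longitude subsquare a = 0; −1 → -1, wraps to 23 = x, carry into square.
Longitude square 8; −1 → 7.
Latitude subsquare d = 3; −1 → 2 = c.

HM78xc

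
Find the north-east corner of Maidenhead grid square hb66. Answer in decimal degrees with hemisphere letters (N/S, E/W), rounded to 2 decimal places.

73.00° S, 26.00° W

Field H=7, B=1: +7·20° lon, +1·10° lat → SW at lon -40°, lat -80°.
Square 6, 6: +6·2° lon, +6·1° lat → SW at lon -28°, lat -74°.
Cell spans 2° lon × 1° lat. NE corner is SW corner plus one full cell.
latitude 73.00° S, longitude 26.00° W.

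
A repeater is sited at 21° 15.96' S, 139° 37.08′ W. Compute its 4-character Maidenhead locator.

Add 180° to longitude and 90° to latitude: 40.38, 68.73.
Field: 40.38/20 → 2 → C, 68.73/10 → 6 → G; chars CG.
Square: 0.38/2 → 0, 8.73/1 → 8; chars 08.

CG08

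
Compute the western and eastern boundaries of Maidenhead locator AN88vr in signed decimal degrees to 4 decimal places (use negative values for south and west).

Field A=0, N=13: +0·20° lon, +13·10° lat → SW at lon -180°, lat 40°.
Square 8, 8: +8·2° lon, +8·1° lat → SW at lon -164°, lat 48°.
Subsquare v=21, r=17: +21·0.0833333° lon, +17·0.0416667° lat → SW at lon -162.25°, lat 48.7083°.
Cell spans 0.0833333° lon × 0.0416667° lat.
west -162.2500, east -162.1667.

-162.2500, -162.1667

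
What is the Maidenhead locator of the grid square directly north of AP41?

Latitude square 1; +1 → 2.
The longitude characters are unchanged.

AP42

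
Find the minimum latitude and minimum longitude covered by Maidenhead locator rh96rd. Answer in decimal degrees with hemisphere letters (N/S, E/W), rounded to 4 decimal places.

13.8750° S, 179.4167° E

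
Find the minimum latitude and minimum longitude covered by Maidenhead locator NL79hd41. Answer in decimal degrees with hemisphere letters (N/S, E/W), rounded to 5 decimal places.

Field N=13, L=11: +13·20° lon, +11·10° lat → SW at lon 80°, lat 20°.
Square 7, 9: +7·2° lon, +9·1° lat → SW at lon 94°, lat 29°.
Subsquare h=7, d=3: +7·0.0833333° lon, +3·0.0416667° lat → SW at lon 94.5833°, lat 29.125°.
Extended square 4, 1: +4·0.00833333° lon, +1·0.00416667° lat → SW at lon 94.6167°, lat 29.1292°.
latitude 29.12917° N, longitude 94.61667° E.

29.12917° N, 94.61667° E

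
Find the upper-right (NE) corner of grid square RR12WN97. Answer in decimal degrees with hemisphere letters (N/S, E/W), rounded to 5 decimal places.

Field R=17, R=17: +17·20° lon, +17·10° lat → SW at lon 160°, lat 80°.
Square 1, 2: +1·2° lon, +2·1° lat → SW at lon 162°, lat 82°.
Subsquare w=22, n=13: +22·0.0833333° lon, +13·0.0416667° lat → SW at lon 163.833°, lat 82.5417°.
Extended square 9, 7: +9·0.00833333° lon, +7·0.00416667° lat → SW at lon 163.908°, lat 82.5708°.
Cell spans 0.00833333° lon × 0.00416667° lat. NE corner is SW corner plus one full cell.
latitude 82.57500° N, longitude 163.91667° E.

82.57500° N, 163.91667° E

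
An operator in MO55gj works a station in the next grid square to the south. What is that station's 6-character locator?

MO55gi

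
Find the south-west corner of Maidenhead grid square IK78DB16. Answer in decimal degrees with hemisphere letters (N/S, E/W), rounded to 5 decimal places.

18.06667° N, 5.74167° W

Field I=8, K=10: +8·20° lon, +10·10° lat → SW at lon -20°, lat 10°.
Square 7, 8: +7·2° lon, +8·1° lat → SW at lon -6°, lat 18°.
Subsquare d=3, b=1: +3·0.0833333° lon, +1·0.0416667° lat → SW at lon -5.75°, lat 18.0417°.
Extended square 1, 6: +1·0.00833333° lon, +6·0.00416667° lat → SW at lon -5.74167°, lat 18.0667°.
latitude 18.06667° N, longitude 5.74167° W.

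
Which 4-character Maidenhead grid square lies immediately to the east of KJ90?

LJ00

Longitude square 9; +1 → 10, wraps to 0, carry into field.
Longitude field K = 10; +1 → 11 = L.
The latitude characters are unchanged.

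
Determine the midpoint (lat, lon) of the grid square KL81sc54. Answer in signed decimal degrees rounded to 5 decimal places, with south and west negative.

21.10208, 37.54583

Field K=10, L=11: +10·20° lon, +11·10° lat → SW at lon 20°, lat 20°.
Square 8, 1: +8·2° lon, +1·1° lat → SW at lon 36°, lat 21°.
Subsquare s=18, c=2: +18·0.0833333° lon, +2·0.0416667° lat → SW at lon 37.5°, lat 21.0833°.
Extended square 5, 4: +5·0.00833333° lon, +4·0.00416667° lat → SW at lon 37.5417°, lat 21.1°.
Cell spans 0.00833333° lon × 0.00416667° lat. Centre is SW corner plus half of each.
latitude 21.10208, longitude 37.54583.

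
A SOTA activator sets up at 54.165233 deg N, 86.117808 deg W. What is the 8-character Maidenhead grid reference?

Offset from 180°W / 90°S: lon 93.88219°, lat 144.16523°.
Field: lon ⌊93.88219/20⌋ = 4 → E; lat ⌊144.16523/10⌋ = 14 → O.
Square: lon ⌊13.88219/2⌋ = 6; lat ⌊4.16523/1⌋ = 4.
Subsquare: lon ⌊1.88219/0.0833333⌋ = 22 → w; lat ⌊0.16523/0.0416667⌋ = 3 → d.
Extended square: lon ⌊0.04886/0.00833333⌋ = 5; lat ⌊0.04023/0.00416667⌋ = 9.

EO64wd59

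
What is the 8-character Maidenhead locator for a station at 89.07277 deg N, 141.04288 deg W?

BR99lb47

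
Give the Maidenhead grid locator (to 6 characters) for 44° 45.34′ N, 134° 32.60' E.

PN74gs

Shift to the Maidenhead origin (180°W, 90°S): lon 314.5433, lat 134.7557.
Field (20°×10°, letters A–R): 314.5433/20 → 15 → P, 134.7557/10 → 13 → N; chars PN.
Square (2°×1°, digits 0–9): 14.5433/2 → 7, 4.7557/1 → 4; chars 74.
Subsquare (5′×2.5′, letters a–x): 0.5433/0.0833333 → 6 → g, 0.7557/0.0416667 → 18 → s; chars gs.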